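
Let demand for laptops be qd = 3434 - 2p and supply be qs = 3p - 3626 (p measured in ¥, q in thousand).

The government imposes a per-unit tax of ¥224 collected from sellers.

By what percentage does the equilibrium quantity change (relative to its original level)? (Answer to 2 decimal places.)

Initially, 3434 - 2p = 3p - 3626, so 7060 = 5p and p = 1412, q = 610.
Since sellers keep the price net of the tax, the effective supply curve becomes qs = 3p - 4298.
Equate the new curves: 3434 - 2p = 3p - 4298, giving 7732 = 5p, p = 1546.4, q = 341.2.
%Δq = (341.2 − 610) / 610 × 100 = -44.07%.

-44.07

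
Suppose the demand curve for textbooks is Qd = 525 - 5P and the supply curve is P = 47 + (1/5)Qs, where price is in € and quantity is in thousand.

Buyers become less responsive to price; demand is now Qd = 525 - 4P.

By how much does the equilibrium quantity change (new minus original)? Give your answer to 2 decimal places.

+42.22

Original equilibrium: 525 - 5P = 5P - 235 gives 760 = 10P, so P = 76 and Q = 145.
The shock moves the curves to Qd = 525 - 4P and Qs = 5P - 235.
New equilibrium: 525 - 4P = 5P - 235 ⇒ 760 = 9P ⇒ P = 760/9 ≈ 84.4444, Q = 1685/9 ≈ 187.2222.
ΔQ = 187.2222 − 145 = +42.22.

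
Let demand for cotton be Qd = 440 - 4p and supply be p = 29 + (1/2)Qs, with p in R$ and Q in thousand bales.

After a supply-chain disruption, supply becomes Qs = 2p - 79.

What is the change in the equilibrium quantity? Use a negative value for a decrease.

-14

Original equilibrium: 440 - 4p = 2p - 58 gives 498 = 6p, so p = 83 and Q = 108.
After the shift, demand is Qd = 440 - 4p and supply is Qs = 2p - 79.
Equate the new curves: 440 - 4p = 2p - 79, giving 519 = 6p, p = 86.5, Q = 94.
ΔQ = 94 − 108 = -14.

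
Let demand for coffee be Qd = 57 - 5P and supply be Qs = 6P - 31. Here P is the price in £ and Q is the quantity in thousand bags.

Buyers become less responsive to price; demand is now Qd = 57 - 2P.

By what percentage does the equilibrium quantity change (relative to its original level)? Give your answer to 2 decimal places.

Original equilibrium: 57 - 5P = 6P - 31 gives 88 = 11P, so P = 8 and Q = 17.
The shock moves the curves to Qd = 57 - 2P and Qs = 6P - 31.
Equate the new curves: 57 - 2P = 6P - 31, giving 88 = 8P, P = 11, Q = 35.
%ΔQ = (35 − 17) / 17 × 100 = +105.88%.

+105.88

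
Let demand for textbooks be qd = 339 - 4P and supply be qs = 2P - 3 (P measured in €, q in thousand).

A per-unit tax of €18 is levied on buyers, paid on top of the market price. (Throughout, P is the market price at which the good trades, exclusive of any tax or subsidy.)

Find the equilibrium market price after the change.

45

Original equilibrium: 339 - 4P = 2P - 3 gives 342 = 6P, so P = 57 and q = 111.
Since buyers pay the price plus the tax, the effective demand curve becomes qd = 267 - 4P.
New equilibrium: 267 - 4P = 2P - 3 ⇒ 270 = 6P ⇒ P = 45, q = 87.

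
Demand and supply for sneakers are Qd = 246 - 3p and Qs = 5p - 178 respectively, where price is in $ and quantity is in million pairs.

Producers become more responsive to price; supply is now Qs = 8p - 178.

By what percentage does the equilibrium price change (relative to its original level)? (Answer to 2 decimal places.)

Solve the original market: 246 - 3p = 5p - 178, hence p = 53 and Q = 87.
The shock moves the curves to Qd = 246 - 3p and Qs = 8p - 178.
Setting them equal: 246 - 3p = 8p - 178 → 424 = 11p, so p = 424/11 ≈ 38.5455 and Q = 1434/11 ≈ 130.3636.
%Δp = (38.5455 − 53) / 53 × 100 = -27.27%.

-27.27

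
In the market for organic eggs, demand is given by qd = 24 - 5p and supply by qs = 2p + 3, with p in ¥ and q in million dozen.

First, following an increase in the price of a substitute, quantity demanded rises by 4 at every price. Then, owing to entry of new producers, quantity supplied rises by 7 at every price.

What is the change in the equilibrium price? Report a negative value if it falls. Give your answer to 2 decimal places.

-0.43

Before the shock: 24 - 5p = 2p + 3 ⇒ 21 = 7p ⇒ p = 3, q = 9.
The new curves are qd = 28 - 5p (demand) and qs = 2p + 10 (supply).
Equate the new curves: 28 - 5p = 2p + 10, giving 18 = 7p, p = 18/7 ≈ 2.5714, q = 106/7 ≈ 15.1429.
Δp = 2.5714 − 3 = -0.43.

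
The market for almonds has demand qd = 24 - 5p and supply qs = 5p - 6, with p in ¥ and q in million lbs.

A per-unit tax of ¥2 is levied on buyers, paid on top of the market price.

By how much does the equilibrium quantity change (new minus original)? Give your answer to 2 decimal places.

Before the shock: 24 - 5p = 5p - 6 ⇒ 30 = 10p ⇒ p = 3, q = 9.
Since buyers pay the price plus the tax, the effective demand curve becomes qd = 14 - 5p.
Clearing the new market: 14 - 5p = 5p - 6, so p = 2 and q = 4.
Δq = 4 − 9 = -5.00.

-5.00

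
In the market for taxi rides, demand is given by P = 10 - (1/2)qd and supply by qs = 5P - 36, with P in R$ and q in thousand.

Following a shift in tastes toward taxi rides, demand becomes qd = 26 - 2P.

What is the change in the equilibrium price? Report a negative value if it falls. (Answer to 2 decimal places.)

+0.86

Before the shock: 20 - 2P = 5P - 36 ⇒ 56 = 7P ⇒ P = 8, q = 4.
After the shift, demand is qd = 26 - 2P and supply is qs = 5P - 36.
Equate the new curves: 26 - 2P = 5P - 36, giving 62 = 7P, P = 62/7 ≈ 8.8571, q = 58/7 ≈ 8.2857.
ΔP = 8.8571 − 8 = +0.86.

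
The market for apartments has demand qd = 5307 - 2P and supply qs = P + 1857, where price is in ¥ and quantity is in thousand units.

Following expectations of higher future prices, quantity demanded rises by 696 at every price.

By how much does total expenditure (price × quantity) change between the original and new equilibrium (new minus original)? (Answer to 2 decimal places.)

Solve the original market: 5307 - 2P = P + 1857, hence P = 1150 and q = 3007.
With the change applied: demand qd = 6003 - 2P, supply qs = P + 1857.
Clearing the new market: 6003 - 2P = P + 1857, so P = 1382 and q = 3239.
Expenditure moves from 1150×3007 = 3458050 to 1382×3239 = 4476298; change = +1018248.00.

+1018248.00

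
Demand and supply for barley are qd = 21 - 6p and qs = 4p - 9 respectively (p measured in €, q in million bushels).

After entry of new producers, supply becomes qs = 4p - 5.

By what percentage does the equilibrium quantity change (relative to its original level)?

Solve the original market: 21 - 6p = 4p - 9, hence p = 3 and q = 3.
With the change applied: demand qd = 21 - 6p, supply qs = 4p - 5.
Equate the new curves: 21 - 6p = 4p - 5, giving 26 = 10p, p = 2.6, q = 5.4.
%Δq = (5.4 − 3) / 3 × 100 = +80%.

+80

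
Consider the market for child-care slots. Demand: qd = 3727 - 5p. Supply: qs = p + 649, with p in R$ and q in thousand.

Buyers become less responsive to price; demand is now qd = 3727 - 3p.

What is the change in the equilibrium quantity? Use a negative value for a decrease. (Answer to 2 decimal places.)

Solve the original market: 3727 - 5p = p + 649, hence p = 513 and q = 1162.
After the shift, demand is qd = 3727 - 3p and supply is qs = p + 649.
New equilibrium: 3727 - 3p = p + 649 ⇒ 3078 = 4p ⇒ p = 769.5, q = 1418.5.
Δq = 1418.5 − 1162 = +256.50.

+256.50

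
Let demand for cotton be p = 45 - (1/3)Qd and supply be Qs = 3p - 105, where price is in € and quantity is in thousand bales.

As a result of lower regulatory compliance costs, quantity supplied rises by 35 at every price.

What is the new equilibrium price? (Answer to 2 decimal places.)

34.17

Before the shock: 135 - 3p = 3p - 105 ⇒ 240 = 6p ⇒ p = 40, Q = 15.
After the shift, demand is Qd = 135 - 3p and supply is Qs = 3p - 70.
Clearing the new market: 135 - 3p = 3p - 70, so p = 205/6 ≈ 34.1667 and Q = 32.5.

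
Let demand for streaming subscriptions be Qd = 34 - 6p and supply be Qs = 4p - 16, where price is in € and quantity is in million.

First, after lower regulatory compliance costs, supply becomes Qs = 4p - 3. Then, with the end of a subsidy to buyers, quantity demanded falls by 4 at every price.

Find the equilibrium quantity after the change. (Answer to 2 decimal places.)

Initially, 34 - 6p = 4p - 16, so 50 = 10p and p = 5, Q = 4.
The new curves are Qd = 30 - 6p (demand) and Qs = 4p - 3 (supply).
Equate the new curves: 30 - 6p = 4p - 3, giving 33 = 10p, p = 3.3, Q = 10.2.

10.20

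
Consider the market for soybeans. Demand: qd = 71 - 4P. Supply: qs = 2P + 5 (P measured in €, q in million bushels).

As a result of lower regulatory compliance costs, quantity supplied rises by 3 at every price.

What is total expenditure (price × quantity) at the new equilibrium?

304.5

Original equilibrium: 71 - 4P = 2P + 5 gives 66 = 6P, so P = 11 and q = 27.
With the change applied: demand qd = 71 - 4P, supply qs = 2P + 8.
New equilibrium: 71 - 4P = 2P + 8 ⇒ 63 = 6P ⇒ P = 10.5, q = 29.
New expenditure = 10.5 × 29 = 304.5.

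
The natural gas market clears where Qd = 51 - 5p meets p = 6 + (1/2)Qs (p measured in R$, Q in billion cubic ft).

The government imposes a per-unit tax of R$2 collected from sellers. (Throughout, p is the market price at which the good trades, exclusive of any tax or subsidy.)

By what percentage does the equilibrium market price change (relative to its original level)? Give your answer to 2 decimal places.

+6.35

Original equilibrium: 51 - 5p = 2p - 12 gives 63 = 7p, so p = 9 and Q = 6.
Since sellers keep the price net of the tax, the effective supply curve becomes Qs = 2p - 16.
Setting them equal: 51 - 5p = 2p - 16 → 67 = 7p, so p = 67/7 ≈ 9.5714 and Q = 22/7 ≈ 3.1429.
%Δp = (9.5714 − 9) / 9 × 100 = +6.35%.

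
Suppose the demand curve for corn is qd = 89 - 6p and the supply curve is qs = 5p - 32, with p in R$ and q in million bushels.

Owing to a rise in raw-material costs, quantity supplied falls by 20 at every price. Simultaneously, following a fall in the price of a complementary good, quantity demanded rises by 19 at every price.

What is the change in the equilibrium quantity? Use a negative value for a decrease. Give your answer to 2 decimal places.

-2.27

Initially, 89 - 6p = 5p - 32, so 121 = 11p and p = 11, q = 23.
After the shift, demand is qd = 108 - 6p and supply is qs = 5p - 52.
Clearing the new market: 108 - 6p = 5p - 52, so p = 160/11 ≈ 14.5455 and q = 228/11 ≈ 20.7273.
Δq = 20.7273 − 23 = -2.27.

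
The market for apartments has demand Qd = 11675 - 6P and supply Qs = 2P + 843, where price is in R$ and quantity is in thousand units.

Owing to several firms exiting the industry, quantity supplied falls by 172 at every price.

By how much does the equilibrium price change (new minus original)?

+21.5

Before the shock: 11675 - 6P = 2P + 843 ⇒ 10832 = 8P ⇒ P = 1354, Q = 3551.
The new curves are Qd = 11675 - 6P (demand) and Qs = 2P + 671 (supply).
Equate the new curves: 11675 - 6P = 2P + 671, giving 11004 = 8P, P = 1375.5, Q = 3422.
ΔP = 1375.5 − 1354 = +21.5.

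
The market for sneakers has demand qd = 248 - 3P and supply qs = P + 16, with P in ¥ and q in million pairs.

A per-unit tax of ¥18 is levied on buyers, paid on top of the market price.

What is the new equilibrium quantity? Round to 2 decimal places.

60.50

Solve the original market: 248 - 3P = P + 16, hence P = 58 and q = 74.
Since buyers pay the price plus the tax, the effective demand curve becomes qd = 194 - 3P.
Equate the new curves: 194 - 3P = P + 16, giving 178 = 4P, P = 44.5, q = 60.5.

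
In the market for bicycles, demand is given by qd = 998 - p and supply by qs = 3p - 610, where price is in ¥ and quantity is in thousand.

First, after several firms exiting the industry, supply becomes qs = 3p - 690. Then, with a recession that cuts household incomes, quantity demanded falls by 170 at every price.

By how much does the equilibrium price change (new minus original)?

-22.5

Original equilibrium: 998 - p = 3p - 610 gives 1608 = 4p, so p = 402 and q = 596.
The shock moves the curves to qd = 828 - p and qs = 3p - 690.
Equate the new curves: 828 - p = 3p - 690, giving 1518 = 4p, p = 379.5, q = 448.5.
Δp = 379.5 − 402 = -22.5.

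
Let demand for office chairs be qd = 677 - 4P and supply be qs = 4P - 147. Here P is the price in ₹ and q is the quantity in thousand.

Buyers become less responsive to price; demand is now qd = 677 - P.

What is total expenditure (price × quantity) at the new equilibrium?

Original equilibrium: 677 - 4P = 4P - 147 gives 824 = 8P, so P = 103 and q = 265.
The shock moves the curves to qd = 677 - P and qs = 4P - 147.
Equate the new curves: 677 - P = 4P - 147, giving 824 = 5P, P = 164.8, q = 512.2.
New expenditure = 164.8 × 512.2 = 84410.56.

84410.56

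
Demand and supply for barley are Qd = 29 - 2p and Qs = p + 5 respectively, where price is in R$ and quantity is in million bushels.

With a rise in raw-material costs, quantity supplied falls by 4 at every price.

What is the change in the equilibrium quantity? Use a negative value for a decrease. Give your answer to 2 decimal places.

-2.67

Original equilibrium: 29 - 2p = p + 5 gives 24 = 3p, so p = 8 and Q = 13.
The new curves are Qd = 29 - 2p (demand) and Qs = p + 1 (supply).
Setting them equal: 29 - 2p = p + 1 → 28 = 3p, so p = 28/3 ≈ 9.3333 and Q = 31/3 ≈ 10.3333.
ΔQ = 10.3333 − 13 = -2.67.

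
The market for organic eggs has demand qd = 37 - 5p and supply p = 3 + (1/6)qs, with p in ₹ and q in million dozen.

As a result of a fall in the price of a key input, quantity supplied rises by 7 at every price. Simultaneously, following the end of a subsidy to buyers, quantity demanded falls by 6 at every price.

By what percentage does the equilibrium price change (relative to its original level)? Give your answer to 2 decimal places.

-23.64

Before the shock: 37 - 5p = 6p - 18 ⇒ 55 = 11p ⇒ p = 5, q = 12.
With the change applied: demand qd = 31 - 5p, supply qs = 6p - 11.
Setting them equal: 31 - 5p = 6p - 11 → 42 = 11p, so p = 42/11 ≈ 3.8182 and q = 131/11 ≈ 11.9091.
%Δp = (3.8182 − 5) / 5 × 100 = -23.64%.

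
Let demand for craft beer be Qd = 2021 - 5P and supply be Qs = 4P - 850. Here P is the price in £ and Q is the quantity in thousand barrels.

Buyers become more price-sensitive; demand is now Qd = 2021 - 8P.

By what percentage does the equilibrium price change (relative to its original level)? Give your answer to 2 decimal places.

-25.00

Solve the original market: 2021 - 5P = 4P - 850, hence P = 319 and Q = 426.
With the change applied: demand Qd = 2021 - 8P, supply Qs = 4P - 850.
Equate the new curves: 2021 - 8P = 4P - 850, giving 2871 = 12P, P = 239.25, Q = 107.
%ΔP = (239.25 − 319) / 319 × 100 = -25.00%.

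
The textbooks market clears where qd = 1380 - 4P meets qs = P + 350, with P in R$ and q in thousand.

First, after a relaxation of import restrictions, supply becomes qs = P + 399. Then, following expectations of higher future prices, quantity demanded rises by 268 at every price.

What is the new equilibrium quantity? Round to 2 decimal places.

648.80

Before the shock: 1380 - 4P = P + 350 ⇒ 1030 = 5P ⇒ P = 206, q = 556.
The shock moves the curves to qd = 1648 - 4P and qs = P + 399.
New equilibrium: 1648 - 4P = P + 399 ⇒ 1249 = 5P ⇒ P = 249.8, q = 648.8.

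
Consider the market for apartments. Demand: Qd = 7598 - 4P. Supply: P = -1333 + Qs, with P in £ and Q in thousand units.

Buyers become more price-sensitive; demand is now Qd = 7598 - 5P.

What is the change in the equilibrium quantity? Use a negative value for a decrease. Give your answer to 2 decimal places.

Before the shock: 7598 - 4P = P + 1333 ⇒ 6265 = 5P ⇒ P = 1253, Q = 2586.
After the shift, demand is Qd = 7598 - 5P and supply is Qs = P + 1333.
Equate the new curves: 7598 - 5P = P + 1333, giving 6265 = 6P, P = 6265/6 ≈ 1044.1667, Q = 14263/6 ≈ 2377.1667.
ΔQ = 2377.1667 − 2586 = -208.83.

-208.83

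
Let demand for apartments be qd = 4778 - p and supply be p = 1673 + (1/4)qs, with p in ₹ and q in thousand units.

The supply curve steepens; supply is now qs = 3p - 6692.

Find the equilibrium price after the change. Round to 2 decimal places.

2867.50

Original equilibrium: 4778 - p = 4p - 6692 gives 11470 = 5p, so p = 2294 and q = 2484.
With the change applied: demand qd = 4778 - p, supply qs = 3p - 6692.
New equilibrium: 4778 - p = 3p - 6692 ⇒ 11470 = 4p ⇒ p = 2867.5, q = 1910.5.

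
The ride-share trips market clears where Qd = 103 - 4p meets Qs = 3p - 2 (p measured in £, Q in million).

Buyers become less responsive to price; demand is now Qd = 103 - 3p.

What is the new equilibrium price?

17.5

Original equilibrium: 103 - 4p = 3p - 2 gives 105 = 7p, so p = 15 and Q = 43.
After the shift, demand is Qd = 103 - 3p and supply is Qs = 3p - 2.
Clearing the new market: 103 - 3p = 3p - 2, so p = 17.5 and Q = 50.5.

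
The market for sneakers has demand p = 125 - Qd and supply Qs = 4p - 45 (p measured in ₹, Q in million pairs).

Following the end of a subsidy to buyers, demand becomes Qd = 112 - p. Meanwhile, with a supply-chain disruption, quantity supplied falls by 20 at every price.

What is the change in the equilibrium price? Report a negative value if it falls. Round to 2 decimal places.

+1.40

Before the shock: 125 - p = 4p - 45 ⇒ 170 = 5p ⇒ p = 34, Q = 91.
The new curves are Qd = 112 - p (demand) and Qs = 4p - 65 (supply).
Equate the new curves: 112 - p = 4p - 65, giving 177 = 5p, p = 35.4, Q = 76.6.
Δp = 35.4 − 34 = +1.40.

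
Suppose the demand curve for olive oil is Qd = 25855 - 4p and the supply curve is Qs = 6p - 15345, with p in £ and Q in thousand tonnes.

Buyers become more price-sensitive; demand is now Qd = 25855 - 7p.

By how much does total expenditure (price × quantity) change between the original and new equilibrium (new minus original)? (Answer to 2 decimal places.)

-26992704.14

Initially, 25855 - 4p = 6p - 15345, so 41200 = 10p and p = 4120, Q = 9375.
The shock moves the curves to Qd = 25855 - 7p and Qs = 6p - 15345.
Equate the new curves: 25855 - 7p = 6p - 15345, giving 41200 = 13p, p = 41200/13 ≈ 3169.2308, Q = 47715/13 ≈ 3670.3846.
Expenditure moves from 4120×9375 = 38625000 to 3169.2308×3670.3846 = 11632295.8580; change = -26992704.14.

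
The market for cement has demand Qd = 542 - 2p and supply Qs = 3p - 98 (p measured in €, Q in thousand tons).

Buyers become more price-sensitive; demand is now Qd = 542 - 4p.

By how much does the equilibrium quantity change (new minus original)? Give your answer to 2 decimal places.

-109.71

Initially, 542 - 2p = 3p - 98, so 640 = 5p and p = 128, Q = 286.
The new curves are Qd = 542 - 4p (demand) and Qs = 3p - 98 (supply).
Setting them equal: 542 - 4p = 3p - 98 → 640 = 7p, so p = 640/7 ≈ 91.4286 and Q = 1234/7 ≈ 176.2857.
ΔQ = 176.2857 − 286 = -109.71.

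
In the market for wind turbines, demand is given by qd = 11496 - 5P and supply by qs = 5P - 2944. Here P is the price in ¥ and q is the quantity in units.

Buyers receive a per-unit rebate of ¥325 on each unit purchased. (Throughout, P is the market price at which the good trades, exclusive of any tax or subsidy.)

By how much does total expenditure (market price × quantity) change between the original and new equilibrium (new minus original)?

Solve the original market: 11496 - 5P = 5P - 2944, hence P = 1444 and q = 4276.
Since buyers' out-of-pocket price is the market price minus the rebate, the effective demand curve becomes qd = 13121 - 5P.
Clearing the new market: 13121 - 5P = 5P - 2944, so P = 1606.5 and q = 5088.5.
Expenditure moves from 1444×4276 = 6174544 to 1606.5×5088.5 = 8174675.25; change = +2000131.25.

+2000131.25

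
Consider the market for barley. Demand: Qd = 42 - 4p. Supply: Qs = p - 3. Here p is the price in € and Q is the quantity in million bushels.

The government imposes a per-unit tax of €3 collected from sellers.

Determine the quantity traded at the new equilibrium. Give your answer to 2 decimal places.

3.60

Initially, 42 - 4p = p - 3, so 45 = 5p and p = 9, Q = 6.
Since sellers keep the price net of the tax, the effective supply curve becomes Qs = p - 6.
Clearing the new market: 42 - 4p = p - 6, so p = 9.6 and Q = 3.6.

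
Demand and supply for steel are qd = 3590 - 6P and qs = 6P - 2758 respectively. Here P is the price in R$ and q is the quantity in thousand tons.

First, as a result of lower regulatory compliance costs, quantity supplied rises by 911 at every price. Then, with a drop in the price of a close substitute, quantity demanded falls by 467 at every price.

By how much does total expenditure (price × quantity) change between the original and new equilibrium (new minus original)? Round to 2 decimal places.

+44174.33

Initially, 3590 - 6P = 6P - 2758, so 6348 = 12P and P = 529, q = 416.
With the change applied: demand qd = 3123 - 6P, supply qs = 6P - 1847.
Equate the new curves: 3123 - 6P = 6P - 1847, giving 4970 = 12P, P = 2485/6 ≈ 414.1667, q = 638.
Expenditure moves from 529×416 = 220064 to 414.1667×638 = 264238.3333; change = +44174.33.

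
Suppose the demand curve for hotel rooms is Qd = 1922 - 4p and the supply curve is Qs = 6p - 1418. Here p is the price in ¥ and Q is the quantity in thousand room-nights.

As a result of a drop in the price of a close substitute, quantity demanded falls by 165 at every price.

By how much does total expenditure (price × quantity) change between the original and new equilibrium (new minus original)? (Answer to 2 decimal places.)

-41101.50

Initially, 1922 - 4p = 6p - 1418, so 3340 = 10p and p = 334, Q = 586.
After the shift, demand is Qd = 1757 - 4p and supply is Qs = 6p - 1418.
Setting them equal: 1757 - 4p = 6p - 1418 → 3175 = 10p, so p = 317.5 and Q = 487.
Expenditure moves from 334×586 = 195724 to 317.5×487 = 154622.5; change = -41101.50.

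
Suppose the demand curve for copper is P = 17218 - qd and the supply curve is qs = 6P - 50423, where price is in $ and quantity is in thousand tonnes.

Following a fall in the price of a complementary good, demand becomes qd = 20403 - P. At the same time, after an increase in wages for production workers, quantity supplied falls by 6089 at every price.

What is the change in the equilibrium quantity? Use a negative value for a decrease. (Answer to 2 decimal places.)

Initially, 17218 - P = 6P - 50423, so 67641 = 7P and P = 9663, q = 7555.
After the shift, demand is qd = 20403 - P and supply is qs = 6P - 56512.
New equilibrium: 20403 - P = 6P - 56512 ⇒ 76915 = 7P ⇒ P = 76915/7 ≈ 10987.8571, q = 65906/7 ≈ 9415.1429.
Δq = 9415.1429 − 7555 = +1860.14.

+1860.14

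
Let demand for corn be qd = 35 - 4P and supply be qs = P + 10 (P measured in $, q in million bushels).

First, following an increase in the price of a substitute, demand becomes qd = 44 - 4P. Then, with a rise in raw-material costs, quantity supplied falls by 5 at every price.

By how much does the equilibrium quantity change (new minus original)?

-2.2

Solve the original market: 35 - 4P = P + 10, hence P = 5 and q = 15.
After the shift, demand is qd = 44 - 4P and supply is qs = P + 5.
Equate the new curves: 44 - 4P = P + 5, giving 39 = 5P, P = 7.8, q = 12.8.
Δq = 12.8 − 15 = -2.2.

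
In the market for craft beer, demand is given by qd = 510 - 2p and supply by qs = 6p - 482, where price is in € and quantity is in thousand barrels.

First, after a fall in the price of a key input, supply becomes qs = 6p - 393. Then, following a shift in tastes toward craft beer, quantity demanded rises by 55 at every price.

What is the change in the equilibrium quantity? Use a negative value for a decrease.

+63.5

Original equilibrium: 510 - 2p = 6p - 482 gives 992 = 8p, so p = 124 and q = 262.
The shock moves the curves to qd = 565 - 2p and qs = 6p - 393.
New equilibrium: 565 - 2p = 6p - 393 ⇒ 958 = 8p ⇒ p = 119.75, q = 325.5.
Δq = 325.5 − 262 = +63.5.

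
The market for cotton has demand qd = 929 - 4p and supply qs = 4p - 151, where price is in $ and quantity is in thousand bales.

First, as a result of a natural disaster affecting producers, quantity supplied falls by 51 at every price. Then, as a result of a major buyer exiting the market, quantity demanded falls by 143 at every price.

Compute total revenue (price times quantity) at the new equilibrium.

36062

Initially, 929 - 4p = 4p - 151, so 1080 = 8p and p = 135, q = 389.
The new curves are qd = 786 - 4p (demand) and qs = 4p - 202 (supply).
Setting them equal: 786 - 4p = 4p - 202 → 988 = 8p, so p = 123.5 and q = 292.
New expenditure = 123.5 × 292 = 36062.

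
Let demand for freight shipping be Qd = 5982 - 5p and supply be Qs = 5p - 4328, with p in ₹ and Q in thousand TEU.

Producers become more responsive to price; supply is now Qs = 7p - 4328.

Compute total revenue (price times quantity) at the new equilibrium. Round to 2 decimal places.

Before the shock: 5982 - 5p = 5p - 4328 ⇒ 10310 = 10p ⇒ p = 1031, Q = 827.
The new curves are Qd = 5982 - 5p (demand) and Qs = 7p - 4328 (supply).
Equate the new curves: 5982 - 5p = 7p - 4328, giving 10310 = 12p, p = 5155/6 ≈ 859.1667, Q = 10117/6 ≈ 1686.1667.
New expenditure = 859.1667 × 1686.1667 = 1448698.19.

1448698.19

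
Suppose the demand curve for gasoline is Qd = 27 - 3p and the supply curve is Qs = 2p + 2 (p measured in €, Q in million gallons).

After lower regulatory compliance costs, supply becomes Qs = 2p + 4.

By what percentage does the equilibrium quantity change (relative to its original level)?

+10

Original equilibrium: 27 - 3p = 2p + 2 gives 25 = 5p, so p = 5 and Q = 12.
After the shift, demand is Qd = 27 - 3p and supply is Qs = 2p + 4.
Clearing the new market: 27 - 3p = 2p + 4, so p = 4.6 and Q = 13.2.
%ΔQ = (13.2 − 12) / 12 × 100 = +10%.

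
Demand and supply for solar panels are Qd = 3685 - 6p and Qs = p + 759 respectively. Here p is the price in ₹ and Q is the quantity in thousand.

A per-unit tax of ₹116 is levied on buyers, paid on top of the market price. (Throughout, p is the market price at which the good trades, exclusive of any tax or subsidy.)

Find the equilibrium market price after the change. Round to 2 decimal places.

318.57

Before the shock: 3685 - 6p = p + 759 ⇒ 2926 = 7p ⇒ p = 418, Q = 1177.
Since buyers pay the price plus the tax, the effective demand curve becomes Qd = 2989 - 6p.
Clearing the new market: 2989 - 6p = p + 759, so p = 2230/7 ≈ 318.5714 and Q = 7543/7 ≈ 1077.5714.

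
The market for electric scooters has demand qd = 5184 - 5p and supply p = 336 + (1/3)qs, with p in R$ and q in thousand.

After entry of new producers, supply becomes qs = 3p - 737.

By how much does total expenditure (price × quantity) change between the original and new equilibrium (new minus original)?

Before the shock: 5184 - 5p = 3p - 1008 ⇒ 6192 = 8p ⇒ p = 774, q = 1314.
The shock moves the curves to qd = 5184 - 5p and qs = 3p - 737.
Clearing the new market: 5184 - 5p = 3p - 737, so p = 740.125 and q = 1483.375.
Expenditure moves from 774×1314 = 1017036 to 740.125×1483.375 = 1097882.921875; change = +80846.921875.

+80846.921875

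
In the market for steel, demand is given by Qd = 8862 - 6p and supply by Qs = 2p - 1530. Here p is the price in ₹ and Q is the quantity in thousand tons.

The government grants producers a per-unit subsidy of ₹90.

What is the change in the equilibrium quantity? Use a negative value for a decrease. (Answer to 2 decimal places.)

Solve the original market: 8862 - 6p = 2p - 1530, hence p = 1299 and Q = 1068.
Since sellers receive the price plus the subsidy, the effective supply curve becomes Qs = 2p - 1350.
Equate the new curves: 8862 - 6p = 2p - 1350, giving 10212 = 8p, p = 1276.5, Q = 1203.
ΔQ = 1203 − 1068 = +135.00.

+135.00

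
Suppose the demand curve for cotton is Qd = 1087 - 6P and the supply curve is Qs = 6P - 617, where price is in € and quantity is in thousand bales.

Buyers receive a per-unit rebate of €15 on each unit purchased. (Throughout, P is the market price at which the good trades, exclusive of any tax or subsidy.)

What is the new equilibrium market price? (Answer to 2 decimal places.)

Initially, 1087 - 6P = 6P - 617, so 1704 = 12P and P = 142, Q = 235.
Since buyers' out-of-pocket price is the market price minus the rebate, the effective demand curve becomes Qd = 1177 - 6P.
Setting them equal: 1177 - 6P = 6P - 617 → 1794 = 12P, so P = 149.5 and Q = 280.

149.50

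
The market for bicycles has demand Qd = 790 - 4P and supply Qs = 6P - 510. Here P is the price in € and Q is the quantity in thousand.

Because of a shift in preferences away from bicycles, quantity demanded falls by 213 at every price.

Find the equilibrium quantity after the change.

142.2

Solve the original market: 790 - 4P = 6P - 510, hence P = 130 and Q = 270.
The shock moves the curves to Qd = 577 - 4P and Qs = 6P - 510.
New equilibrium: 577 - 4P = 6P - 510 ⇒ 1087 = 10P ⇒ P = 108.7, Q = 142.2.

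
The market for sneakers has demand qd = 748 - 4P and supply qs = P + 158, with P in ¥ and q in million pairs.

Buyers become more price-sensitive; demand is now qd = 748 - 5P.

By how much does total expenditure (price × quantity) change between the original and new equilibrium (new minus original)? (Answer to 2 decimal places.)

-7361.89

Original equilibrium: 748 - 4P = P + 158 gives 590 = 5P, so P = 118 and q = 276.
After the shift, demand is qd = 748 - 5P and supply is qs = P + 158.
Clearing the new market: 748 - 5P = P + 158, so P = 295/3 ≈ 98.3333 and q = 769/3 ≈ 256.3333.
Expenditure moves from 118×276 = 32568 to 98.3333×256.3333 = 25206.1111; change = -7361.89.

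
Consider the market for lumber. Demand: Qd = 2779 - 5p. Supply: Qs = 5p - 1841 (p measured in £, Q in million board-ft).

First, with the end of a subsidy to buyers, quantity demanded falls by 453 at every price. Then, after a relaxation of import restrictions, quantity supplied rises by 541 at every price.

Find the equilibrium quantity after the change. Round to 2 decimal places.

Original equilibrium: 2779 - 5p = 5p - 1841 gives 4620 = 10p, so p = 462 and Q = 469.
The shock moves the curves to Qd = 2326 - 5p and Qs = 5p - 1300.
Equate the new curves: 2326 - 5p = 5p - 1300, giving 3626 = 10p, p = 362.6, Q = 513.

513.00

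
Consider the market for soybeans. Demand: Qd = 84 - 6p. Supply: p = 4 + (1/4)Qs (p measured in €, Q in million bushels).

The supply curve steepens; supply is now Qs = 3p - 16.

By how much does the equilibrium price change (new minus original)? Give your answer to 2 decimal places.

+1.11

Solve the original market: 84 - 6p = 4p - 16, hence p = 10 and Q = 24.
The new curves are Qd = 84 - 6p (demand) and Qs = 3p - 16 (supply).
New equilibrium: 84 - 6p = 3p - 16 ⇒ 100 = 9p ⇒ p = 100/9 ≈ 11.1111, Q = 52/3 ≈ 17.3333.
Δp = 11.1111 − 10 = +1.11.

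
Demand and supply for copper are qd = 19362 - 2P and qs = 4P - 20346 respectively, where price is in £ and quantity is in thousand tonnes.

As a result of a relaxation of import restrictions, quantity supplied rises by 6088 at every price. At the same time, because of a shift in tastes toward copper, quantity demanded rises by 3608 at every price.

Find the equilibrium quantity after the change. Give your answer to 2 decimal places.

Solve the original market: 19362 - 2P = 4P - 20346, hence P = 6618 and q = 6126.
After the shift, demand is qd = 22970 - 2P and supply is qs = 4P - 14258.
Equate the new curves: 22970 - 2P = 4P - 14258, giving 37228 = 6P, P = 18614/3 ≈ 6204.6667, q = 31682/3 ≈ 10560.6667.

10560.67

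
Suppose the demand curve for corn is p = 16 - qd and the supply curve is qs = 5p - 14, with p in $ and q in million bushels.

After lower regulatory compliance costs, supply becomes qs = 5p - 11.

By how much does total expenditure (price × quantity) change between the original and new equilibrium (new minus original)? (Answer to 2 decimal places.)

-3.25

Solve the original market: 16 - p = 5p - 14, hence p = 5 and q = 11.
With the change applied: demand qd = 16 - p, supply qs = 5p - 11.
Setting them equal: 16 - p = 5p - 11 → 27 = 6p, so p = 4.5 and q = 11.5.
Expenditure moves from 5×11 = 55 to 4.5×11.5 = 51.75; change = -3.25.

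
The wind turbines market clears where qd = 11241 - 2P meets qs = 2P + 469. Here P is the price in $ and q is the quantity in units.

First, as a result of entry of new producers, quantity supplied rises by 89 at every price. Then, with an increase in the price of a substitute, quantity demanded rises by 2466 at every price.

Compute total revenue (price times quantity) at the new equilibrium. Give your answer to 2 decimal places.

23446310.63

Before the shock: 11241 - 2P = 2P + 469 ⇒ 10772 = 4P ⇒ P = 2693, q = 5855.
After the shift, demand is qd = 13707 - 2P and supply is qs = 2P + 558.
New equilibrium: 13707 - 2P = 2P + 558 ⇒ 13149 = 4P ⇒ P = 3287.25, q = 7132.5.
New expenditure = 3287.25 × 7132.5 = 23446310.63.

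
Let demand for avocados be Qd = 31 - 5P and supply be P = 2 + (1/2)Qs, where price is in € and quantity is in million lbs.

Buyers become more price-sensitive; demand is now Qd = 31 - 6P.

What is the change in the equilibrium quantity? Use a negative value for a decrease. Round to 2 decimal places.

Original equilibrium: 31 - 5P = 2P - 4 gives 35 = 7P, so P = 5 and Q = 6.
The shock moves the curves to Qd = 31 - 6P and Qs = 2P - 4.
Clearing the new market: 31 - 6P = 2P - 4, so P = 4.375 and Q = 4.75.
ΔQ = 4.75 − 6 = -1.25.

-1.25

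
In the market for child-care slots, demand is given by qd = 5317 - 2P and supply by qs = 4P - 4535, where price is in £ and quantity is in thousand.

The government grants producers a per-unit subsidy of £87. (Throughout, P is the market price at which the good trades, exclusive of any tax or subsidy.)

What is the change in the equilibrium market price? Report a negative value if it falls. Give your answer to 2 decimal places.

-58.00

Before the shock: 5317 - 2P = 4P - 4535 ⇒ 9852 = 6P ⇒ P = 1642, q = 2033.
Since sellers receive the price plus the subsidy, the effective supply curve becomes qs = 4P - 4187.
New equilibrium: 5317 - 2P = 4P - 4187 ⇒ 9504 = 6P ⇒ P = 1584, q = 2149.
ΔP = 1584 − 1642 = -58.00.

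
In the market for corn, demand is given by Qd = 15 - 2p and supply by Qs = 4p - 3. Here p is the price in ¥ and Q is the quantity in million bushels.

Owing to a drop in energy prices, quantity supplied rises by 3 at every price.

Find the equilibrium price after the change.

2.5

Original equilibrium: 15 - 2p = 4p - 3 gives 18 = 6p, so p = 3 and Q = 9.
The shock moves the curves to Qd = 15 - 2p and Qs = 4p.
Equate the new curves: 15 - 2p = 4p, giving 15 = 6p, p = 2.5, Q = 10.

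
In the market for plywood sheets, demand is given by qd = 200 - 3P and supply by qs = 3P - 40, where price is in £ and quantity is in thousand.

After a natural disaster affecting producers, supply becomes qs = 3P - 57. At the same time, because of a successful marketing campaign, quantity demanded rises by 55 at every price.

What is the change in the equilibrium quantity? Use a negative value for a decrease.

Solve the original market: 200 - 3P = 3P - 40, hence P = 40 and q = 80.
The shock moves the curves to qd = 255 - 3P and qs = 3P - 57.
Equate the new curves: 255 - 3P = 3P - 57, giving 312 = 6P, P = 52, q = 99.
Δq = 99 − 80 = +19.

+19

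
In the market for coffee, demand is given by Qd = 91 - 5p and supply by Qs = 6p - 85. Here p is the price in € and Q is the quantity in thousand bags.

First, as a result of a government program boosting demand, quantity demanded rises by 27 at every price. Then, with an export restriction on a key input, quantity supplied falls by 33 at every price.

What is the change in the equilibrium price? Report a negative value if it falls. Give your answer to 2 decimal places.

+5.45

Original equilibrium: 91 - 5p = 6p - 85 gives 176 = 11p, so p = 16 and Q = 11.
The shock moves the curves to Qd = 118 - 5p and Qs = 6p - 118.
Equate the new curves: 118 - 5p = 6p - 118, giving 236 = 11p, p = 236/11 ≈ 21.4545, Q = 118/11 ≈ 10.7273.
Δp = 21.4545 − 16 = +5.45.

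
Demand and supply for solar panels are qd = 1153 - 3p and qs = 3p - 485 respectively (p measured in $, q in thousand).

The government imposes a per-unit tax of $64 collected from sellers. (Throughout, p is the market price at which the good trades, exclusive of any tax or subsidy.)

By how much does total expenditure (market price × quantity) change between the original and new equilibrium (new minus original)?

-18592

Before the shock: 1153 - 3p = 3p - 485 ⇒ 1638 = 6p ⇒ p = 273, q = 334.
Since sellers keep the price net of the tax, the effective supply curve becomes qs = 3p - 677.
Equate the new curves: 1153 - 3p = 3p - 677, giving 1830 = 6p, p = 305, q = 238.
Expenditure moves from 273×334 = 91182 to 305×238 = 72590; change = -18592.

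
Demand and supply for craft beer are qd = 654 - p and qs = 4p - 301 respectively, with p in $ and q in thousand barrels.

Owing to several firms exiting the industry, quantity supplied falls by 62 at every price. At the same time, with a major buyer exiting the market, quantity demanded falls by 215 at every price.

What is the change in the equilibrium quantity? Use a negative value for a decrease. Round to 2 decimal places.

Before the shock: 654 - p = 4p - 301 ⇒ 955 = 5p ⇒ p = 191, q = 463.
After the shift, demand is qd = 439 - p and supply is qs = 4p - 363.
Setting them equal: 439 - p = 4p - 363 → 802 = 5p, so p = 160.4 and q = 278.6.
Δq = 278.6 − 463 = -184.40.

-184.40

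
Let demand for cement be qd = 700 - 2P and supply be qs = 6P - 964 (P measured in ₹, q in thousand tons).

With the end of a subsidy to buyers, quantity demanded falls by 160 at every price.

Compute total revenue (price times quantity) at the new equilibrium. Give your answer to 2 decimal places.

Original equilibrium: 700 - 2P = 6P - 964 gives 1664 = 8P, so P = 208 and q = 284.
The shock moves the curves to qd = 540 - 2P and qs = 6P - 964.
Clearing the new market: 540 - 2P = 6P - 964, so P = 188 and q = 164.
New expenditure = 188 × 164 = 30832.00.

30832.00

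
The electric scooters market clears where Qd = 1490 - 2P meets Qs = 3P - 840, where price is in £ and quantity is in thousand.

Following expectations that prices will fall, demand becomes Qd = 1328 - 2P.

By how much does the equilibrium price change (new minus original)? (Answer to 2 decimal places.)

Initially, 1490 - 2P = 3P - 840, so 2330 = 5P and P = 466, Q = 558.
After the shift, demand is Qd = 1328 - 2P and supply is Qs = 3P - 840.
Clearing the new market: 1328 - 2P = 3P - 840, so P = 433.6 and Q = 460.8.
ΔP = 433.6 − 466 = -32.40.

-32.40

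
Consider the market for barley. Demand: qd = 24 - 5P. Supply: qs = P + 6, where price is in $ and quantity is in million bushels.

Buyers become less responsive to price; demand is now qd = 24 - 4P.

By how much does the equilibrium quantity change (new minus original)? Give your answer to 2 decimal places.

Initially, 24 - 5P = P + 6, so 18 = 6P and P = 3, q = 9.
After the shift, demand is qd = 24 - 4P and supply is qs = P + 6.
Equate the new curves: 24 - 4P = P + 6, giving 18 = 5P, P = 3.6, q = 9.6.
Δq = 9.6 − 9 = +0.60.

+0.60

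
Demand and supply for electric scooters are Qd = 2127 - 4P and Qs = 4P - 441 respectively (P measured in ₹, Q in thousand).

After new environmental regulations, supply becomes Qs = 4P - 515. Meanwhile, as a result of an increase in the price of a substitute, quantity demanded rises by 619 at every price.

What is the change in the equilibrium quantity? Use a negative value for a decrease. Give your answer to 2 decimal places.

+272.50

Solve the original market: 2127 - 4P = 4P - 441, hence P = 321 and Q = 843.
After the shift, demand is Qd = 2746 - 4P and supply is Qs = 4P - 515.
New equilibrium: 2746 - 4P = 4P - 515 ⇒ 3261 = 8P ⇒ P = 407.625, Q = 1115.5.
ΔQ = 1115.5 − 843 = +272.50.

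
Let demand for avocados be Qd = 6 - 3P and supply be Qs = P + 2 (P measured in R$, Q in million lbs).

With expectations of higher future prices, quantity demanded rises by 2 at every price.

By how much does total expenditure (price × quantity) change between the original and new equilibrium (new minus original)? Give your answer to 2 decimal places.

Solve the original market: 6 - 3P = P + 2, hence P = 1 and Q = 3.
After the shift, demand is Qd = 8 - 3P and supply is Qs = P + 2.
Equate the new curves: 8 - 3P = P + 2, giving 6 = 4P, P = 1.5, Q = 3.5.
Expenditure moves from 1×3 = 3 to 1.5×3.5 = 5.25; change = +2.25.

+2.25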